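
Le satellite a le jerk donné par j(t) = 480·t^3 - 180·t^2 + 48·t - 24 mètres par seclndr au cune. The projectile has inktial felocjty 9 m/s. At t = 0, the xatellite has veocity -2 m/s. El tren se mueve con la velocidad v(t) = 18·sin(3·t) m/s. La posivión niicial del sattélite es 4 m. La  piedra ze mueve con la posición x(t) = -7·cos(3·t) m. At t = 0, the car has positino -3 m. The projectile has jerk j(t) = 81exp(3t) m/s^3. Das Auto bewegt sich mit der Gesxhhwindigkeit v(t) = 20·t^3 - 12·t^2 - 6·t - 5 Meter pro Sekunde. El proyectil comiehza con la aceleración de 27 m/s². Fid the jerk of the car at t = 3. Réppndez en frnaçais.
Pour résoudre ceci, nous devons prendre 2 dérivées de notre équation de la vitesse v(t) = 20·t^3 - 12·t^2 - 6·t - 5. En dérivant la vitesse, nous obtenons l'accélération: a(t) = 60·t^2 - 24·t - 6. En dérivant l'accélération, nous obtenons le jerk: j(t) = 120·t - 24. En utilisant j(t) = 120·t - 24 et en substituant t = 3, nous trouvons j = 336.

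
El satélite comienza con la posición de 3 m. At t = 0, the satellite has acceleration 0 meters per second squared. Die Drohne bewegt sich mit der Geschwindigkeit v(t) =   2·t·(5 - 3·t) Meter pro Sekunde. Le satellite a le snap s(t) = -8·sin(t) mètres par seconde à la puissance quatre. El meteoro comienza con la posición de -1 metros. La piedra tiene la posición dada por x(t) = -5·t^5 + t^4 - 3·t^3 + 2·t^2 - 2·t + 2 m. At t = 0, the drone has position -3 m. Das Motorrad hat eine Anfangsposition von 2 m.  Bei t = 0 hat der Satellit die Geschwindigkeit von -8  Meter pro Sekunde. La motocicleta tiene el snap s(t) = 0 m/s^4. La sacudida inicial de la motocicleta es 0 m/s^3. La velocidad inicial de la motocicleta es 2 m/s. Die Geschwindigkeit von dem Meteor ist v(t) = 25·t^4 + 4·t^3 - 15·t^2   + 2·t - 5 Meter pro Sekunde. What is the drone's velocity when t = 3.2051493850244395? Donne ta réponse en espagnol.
Usando v(t) = 2·t·(5 - 3·t) y sustituyendo t = 3.2051493850244395, encontramos v = -29.5864016316909.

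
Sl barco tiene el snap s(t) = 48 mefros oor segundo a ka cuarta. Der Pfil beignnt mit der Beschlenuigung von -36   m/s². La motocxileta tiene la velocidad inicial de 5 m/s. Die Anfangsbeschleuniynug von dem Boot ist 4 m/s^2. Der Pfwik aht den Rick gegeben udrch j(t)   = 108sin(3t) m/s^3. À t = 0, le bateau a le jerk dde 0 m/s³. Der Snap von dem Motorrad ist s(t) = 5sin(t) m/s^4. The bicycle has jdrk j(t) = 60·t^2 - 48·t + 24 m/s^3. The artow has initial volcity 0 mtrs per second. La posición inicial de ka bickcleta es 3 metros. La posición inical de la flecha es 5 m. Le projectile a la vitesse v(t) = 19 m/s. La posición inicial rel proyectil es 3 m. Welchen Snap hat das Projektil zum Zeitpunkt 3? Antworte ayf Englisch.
To solve this, we need to take 3 derivatives of our velocity equation v(t) = 19. The derivative of velocity gives acceleration: a(t) = 0. The derivative of acceleration gives jerk: j(t) = 0. The derivative of jerk gives snap: s(t) = 0. Using s(t) = 0 and substituting t = 3, we find s = 0.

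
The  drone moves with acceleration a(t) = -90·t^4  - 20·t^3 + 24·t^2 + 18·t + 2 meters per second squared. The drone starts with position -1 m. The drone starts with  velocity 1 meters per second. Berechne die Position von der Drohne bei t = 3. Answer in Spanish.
Para resolver esto, necesitamos tomar 2 integrales de nuestra ecuación de la aceleración a(t) = -90·t^4 - 20·t^3 + 24·t^2 + 18·t + 2. La integral de la aceleración, con v(0) = 1, da la velocidad: v(t) = -18·t^5 - 5·t^4 + 8·t^3 + 9·t^2 + 2·t + 1. La antiderivada de la velocidad es la posición. Usando x(0) = -1, obtenemos x(t) = -3·t^6 - t^5 + 2·t^4 + 3·t^3 + t^2 + t - 1. Usando x(t) = -3·t^6 - t^5 + 2·t^4 + 3·t^3 + t^2 + t - 1 y sustituyendo t = 3, encontramos x = -2176.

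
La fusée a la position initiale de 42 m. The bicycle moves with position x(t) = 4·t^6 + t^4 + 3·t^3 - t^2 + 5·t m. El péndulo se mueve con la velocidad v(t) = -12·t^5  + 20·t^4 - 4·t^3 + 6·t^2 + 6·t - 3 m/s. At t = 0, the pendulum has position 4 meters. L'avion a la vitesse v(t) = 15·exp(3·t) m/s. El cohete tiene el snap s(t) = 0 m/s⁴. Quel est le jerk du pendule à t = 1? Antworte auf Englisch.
We must differentiate our velocity equation v(t) = -12·t^5 + 20·t^4 - 4·t^3 + 6·t^2 + 6·t - 3 2 times. Taking d/dt of v(t), we find a(t) = -60·t^4 + 80·t^3 - 12·t^2 + 12·t + 6. The derivative of acceleration gives jerk: j(t) = -240·t^3 + 240·t^2 - 24·t + 12. Using j(t) = -240·t^3 + 240·t^2 - 24·t + 12 and substituting t = 1, we find j = -12.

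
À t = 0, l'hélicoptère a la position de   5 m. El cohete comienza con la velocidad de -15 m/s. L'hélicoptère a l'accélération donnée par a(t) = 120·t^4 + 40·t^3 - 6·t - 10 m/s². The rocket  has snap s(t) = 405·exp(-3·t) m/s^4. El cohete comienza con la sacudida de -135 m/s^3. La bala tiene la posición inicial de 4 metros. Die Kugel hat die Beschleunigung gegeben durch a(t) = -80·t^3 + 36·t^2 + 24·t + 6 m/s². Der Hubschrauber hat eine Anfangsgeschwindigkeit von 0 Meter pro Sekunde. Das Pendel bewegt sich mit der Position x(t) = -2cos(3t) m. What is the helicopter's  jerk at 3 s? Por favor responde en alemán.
Ausgehend von der Beschleunigung a(t) = 120·t^4 + 40·t^3 - 6·t - 10, nehmen wir 1 Ableitung. Die Ableitung von der Beschleunigung ergibt den Ruck: j(t) = 480·t^3 + 120·t^2 - 6. Mit j(t) = 480·t^3 + 120·t^2 - 6 und Einsetzen von t = 3, finden wir j = 14034.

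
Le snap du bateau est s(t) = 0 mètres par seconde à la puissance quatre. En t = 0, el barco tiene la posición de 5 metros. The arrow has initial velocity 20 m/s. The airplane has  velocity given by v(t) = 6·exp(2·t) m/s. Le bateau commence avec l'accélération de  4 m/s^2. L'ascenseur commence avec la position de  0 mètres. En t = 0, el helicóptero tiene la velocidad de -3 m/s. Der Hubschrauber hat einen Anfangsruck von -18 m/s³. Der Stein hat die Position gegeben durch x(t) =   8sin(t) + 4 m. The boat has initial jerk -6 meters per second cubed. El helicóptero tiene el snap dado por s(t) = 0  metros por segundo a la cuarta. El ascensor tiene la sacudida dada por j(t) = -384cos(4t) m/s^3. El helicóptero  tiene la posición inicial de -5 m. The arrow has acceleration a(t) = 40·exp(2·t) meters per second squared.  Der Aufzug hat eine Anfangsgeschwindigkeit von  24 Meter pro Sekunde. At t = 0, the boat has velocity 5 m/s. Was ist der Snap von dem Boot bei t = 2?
Mit s(t) = 0 und Einsetzen von t = 2, finden wir s = 0.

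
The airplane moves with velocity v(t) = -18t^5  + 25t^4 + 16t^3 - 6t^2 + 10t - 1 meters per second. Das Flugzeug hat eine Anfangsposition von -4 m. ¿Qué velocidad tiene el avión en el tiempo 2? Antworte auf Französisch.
De l'équation de la vitesse v(t) = -18·t^5 + 25·t^4 + 16·t^3 - 6·t^2 + 10·t - 1, nous substituons t = 2 pour obtenir v = -53.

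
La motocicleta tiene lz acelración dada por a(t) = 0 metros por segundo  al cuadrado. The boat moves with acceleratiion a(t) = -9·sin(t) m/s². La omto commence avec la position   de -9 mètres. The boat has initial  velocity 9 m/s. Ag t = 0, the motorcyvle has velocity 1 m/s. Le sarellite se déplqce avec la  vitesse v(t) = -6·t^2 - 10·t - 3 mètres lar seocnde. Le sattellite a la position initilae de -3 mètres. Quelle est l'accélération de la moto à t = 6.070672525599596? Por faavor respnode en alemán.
Wir haben die Beschleunigung a(t) = 0. Durch Einsetzen von t = 6.070672525599596: a(6.070672525599596) = 0.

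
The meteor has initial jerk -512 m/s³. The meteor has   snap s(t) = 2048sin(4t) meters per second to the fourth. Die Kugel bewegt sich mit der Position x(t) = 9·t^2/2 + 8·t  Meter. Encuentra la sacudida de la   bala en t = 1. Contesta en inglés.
We must differentiate our position equation x(t) = 9·t^2/2 + 8·t 3 times. The derivative of position gives velocity: v(t) = 9·t + 8. Taking d/dt of v(t), we find a(t) = 9. The derivative of acceleration gives jerk: j(t) = 0. From the given jerk equation j(t) = 0, we substitute t = 1 to get j = 0.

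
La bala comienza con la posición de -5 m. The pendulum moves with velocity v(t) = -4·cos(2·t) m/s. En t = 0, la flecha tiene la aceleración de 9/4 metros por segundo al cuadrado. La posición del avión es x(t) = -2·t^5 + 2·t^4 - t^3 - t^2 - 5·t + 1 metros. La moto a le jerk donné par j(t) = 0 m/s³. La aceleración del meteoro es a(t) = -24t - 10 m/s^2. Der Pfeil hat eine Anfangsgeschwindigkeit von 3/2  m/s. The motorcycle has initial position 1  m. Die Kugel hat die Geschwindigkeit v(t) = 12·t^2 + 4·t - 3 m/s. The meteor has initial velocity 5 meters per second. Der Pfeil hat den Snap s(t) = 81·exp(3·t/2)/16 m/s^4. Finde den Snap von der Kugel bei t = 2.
Ausgehend von der Geschwindigkeit v(t) = 12·t^2 + 4·t - 3, nehmen wir 3 Ableitungen. Die Ableitung von der Geschwindigkeit ergibt die Beschleunigung: a(t) = 24·t + 4. Mit d/dt von a(t) finden wir j(t) = 24. Durch Ableiten von dem Ruck erhalten wir den Snap: s(t) = 0. Wir haben den Snap s(t) = 0. Durch Einsetzen von t = 2: s(2) = 0.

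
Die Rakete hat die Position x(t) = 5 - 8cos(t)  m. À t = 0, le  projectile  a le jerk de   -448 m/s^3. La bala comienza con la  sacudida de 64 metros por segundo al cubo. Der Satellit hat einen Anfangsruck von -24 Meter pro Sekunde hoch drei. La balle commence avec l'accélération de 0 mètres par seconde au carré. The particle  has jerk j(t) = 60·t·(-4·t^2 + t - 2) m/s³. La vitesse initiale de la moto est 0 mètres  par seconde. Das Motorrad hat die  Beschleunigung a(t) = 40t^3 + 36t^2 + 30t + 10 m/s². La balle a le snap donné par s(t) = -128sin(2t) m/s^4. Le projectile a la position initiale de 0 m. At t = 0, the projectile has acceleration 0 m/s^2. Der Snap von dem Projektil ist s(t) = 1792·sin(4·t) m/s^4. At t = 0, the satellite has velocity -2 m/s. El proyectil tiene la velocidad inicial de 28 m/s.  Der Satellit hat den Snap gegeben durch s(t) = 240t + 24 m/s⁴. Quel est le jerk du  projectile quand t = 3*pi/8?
Pour résoudre ceci, nous devons prendre 1 intégrale de notre équation du snap s(t) = 1792·sin(4·t). En prenant ∫s(t)dt et en appliquant j(0) = -448, nous trouvons j(t) = -448·cos(4·t). En utilisant j(t) = -448·cos(4·t) et en substituant t = 3*pi/8, nous trouvons j = 0.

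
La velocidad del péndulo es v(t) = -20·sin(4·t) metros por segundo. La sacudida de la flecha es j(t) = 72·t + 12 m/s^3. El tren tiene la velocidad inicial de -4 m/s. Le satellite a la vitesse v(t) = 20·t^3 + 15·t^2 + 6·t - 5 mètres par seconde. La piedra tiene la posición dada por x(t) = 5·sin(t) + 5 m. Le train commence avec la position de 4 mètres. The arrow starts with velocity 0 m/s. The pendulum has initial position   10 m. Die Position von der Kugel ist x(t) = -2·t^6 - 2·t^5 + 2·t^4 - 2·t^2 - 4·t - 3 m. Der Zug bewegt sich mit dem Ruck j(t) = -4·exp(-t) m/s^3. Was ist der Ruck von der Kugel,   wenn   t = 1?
Um dies zu lösen, müssen wir 3 Ableitungen unserer Gleichung für die Position x(t) = -2·t^6 - 2·t^5 + 2·t^4 - 2·t^2 - 4·t - 3 nehmen. Mit d/dt von x(t) finden wir v(t) = -12·t^5 - 10·t^4 + 8·t^3 - 4·t - 4. Mit d/dt von v(t) finden wir a(t) = -60·t^4 - 40·t^3 + 24·t^2 - 4. Mit d/dt von a(t) finden wir j(t) = -240·t^3 - 120·t^2 + 48·t. Aus der Gleichung für den Ruck j(t) = -240·t^3 - 120·t^2 + 48·t, setzen wir t = 1 ein und erhalten j = -312.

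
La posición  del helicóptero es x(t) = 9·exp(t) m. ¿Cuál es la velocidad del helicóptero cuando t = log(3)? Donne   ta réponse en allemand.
Wir müssen unsere Gleichung für die Position x(t) = 9·exp(t) 1-mal ableiten. Die Ableitung von der Position ergibt die Geschwindigkeit: v(t) = 9·exp(t). Wir haben die Geschwindigkeit v(t) = 9·exp(t). Durch Einsetzen von t = log(3): v(log(3)) = 27.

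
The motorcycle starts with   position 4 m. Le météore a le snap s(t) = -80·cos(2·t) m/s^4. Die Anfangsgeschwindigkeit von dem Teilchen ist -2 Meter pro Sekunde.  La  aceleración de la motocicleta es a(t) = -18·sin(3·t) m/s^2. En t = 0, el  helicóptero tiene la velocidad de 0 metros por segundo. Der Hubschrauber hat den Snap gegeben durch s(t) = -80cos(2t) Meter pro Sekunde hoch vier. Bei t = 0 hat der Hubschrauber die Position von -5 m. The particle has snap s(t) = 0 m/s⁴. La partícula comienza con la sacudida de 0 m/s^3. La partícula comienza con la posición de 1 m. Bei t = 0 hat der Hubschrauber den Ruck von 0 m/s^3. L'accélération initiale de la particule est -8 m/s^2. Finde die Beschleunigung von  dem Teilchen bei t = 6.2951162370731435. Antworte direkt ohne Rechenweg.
Bei t = 6.2951162370731435, a = -8.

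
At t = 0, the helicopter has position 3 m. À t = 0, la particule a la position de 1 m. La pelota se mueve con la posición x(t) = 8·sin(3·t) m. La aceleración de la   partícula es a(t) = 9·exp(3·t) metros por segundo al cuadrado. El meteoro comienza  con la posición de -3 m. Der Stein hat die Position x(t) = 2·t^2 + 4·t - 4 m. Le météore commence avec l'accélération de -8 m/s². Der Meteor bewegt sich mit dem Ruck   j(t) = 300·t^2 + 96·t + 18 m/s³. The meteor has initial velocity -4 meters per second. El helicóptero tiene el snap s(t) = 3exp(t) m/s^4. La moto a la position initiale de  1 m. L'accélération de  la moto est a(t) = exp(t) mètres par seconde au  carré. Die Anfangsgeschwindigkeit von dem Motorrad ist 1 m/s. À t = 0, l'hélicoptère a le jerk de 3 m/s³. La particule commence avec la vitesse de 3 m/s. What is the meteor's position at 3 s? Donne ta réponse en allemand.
Ausgehend von dem Ruck j(t) = 300·t^2 + 96·t + 18, nehmen wir 3 Stammfunktionen. Durch Integration von dem Ruck und Verwendung der Anfangsbedingung a(0) = -8, erhalten wir a(t) = 100·t^3 + 48·t^2 + 18·t - 8. Das Integral von der Beschleunigung, mit v(0) = -4, ergibt die Geschwindigkeit: v(t) = 25·t^4 + 16·t^3 + 9·t^2 - 8·t - 4. Durch Integration von der Geschwindigkeit und Verwendung der Anfangsbedingung x(0) = -3, erhalten wir x(t) = 5·t^5 + 4·t^4 + 3·t^3 - 4·t^2 - 4·t - 3. Wir haben die Position x(t) = 5·t^5 + 4·t^4 + 3·t^3 - 4·t^2 - 4·t - 3. Durch Einsetzen von t = 3: x(3) = 1569.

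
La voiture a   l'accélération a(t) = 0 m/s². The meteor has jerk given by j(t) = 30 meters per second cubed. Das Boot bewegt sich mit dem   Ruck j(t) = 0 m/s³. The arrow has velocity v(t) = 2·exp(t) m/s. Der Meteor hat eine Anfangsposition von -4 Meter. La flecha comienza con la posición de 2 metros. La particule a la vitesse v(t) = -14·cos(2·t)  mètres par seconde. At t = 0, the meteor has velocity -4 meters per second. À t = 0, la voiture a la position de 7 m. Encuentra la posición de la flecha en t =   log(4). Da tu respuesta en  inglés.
Starting from velocity v(t) = 2·exp(t), we take 1 antiderivative. The integral of velocity, with x(0) = 2, gives position: x(t) = 2·exp(t). Using x(t) = 2·exp(t) and substituting t = log(4), we find x = 8.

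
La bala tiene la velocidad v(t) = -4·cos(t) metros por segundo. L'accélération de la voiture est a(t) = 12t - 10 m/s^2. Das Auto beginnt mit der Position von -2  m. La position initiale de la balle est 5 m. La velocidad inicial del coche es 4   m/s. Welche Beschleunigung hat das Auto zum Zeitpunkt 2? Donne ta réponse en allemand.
Mit a(t) = 12·t - 10 und Einsetzen von t = 2, finden wir a = 14.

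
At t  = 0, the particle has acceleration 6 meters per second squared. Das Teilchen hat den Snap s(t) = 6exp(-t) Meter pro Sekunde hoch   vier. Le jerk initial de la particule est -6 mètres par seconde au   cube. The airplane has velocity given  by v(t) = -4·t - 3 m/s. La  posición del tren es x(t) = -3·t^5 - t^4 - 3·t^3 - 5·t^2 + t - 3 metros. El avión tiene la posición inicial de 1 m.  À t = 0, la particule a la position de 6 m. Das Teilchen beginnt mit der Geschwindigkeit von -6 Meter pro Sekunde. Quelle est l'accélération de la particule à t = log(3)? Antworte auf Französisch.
Nous devons trouver la primitive de notre équation du snap s(t) = 6·exp(-t) 2 fois. En prenant ∫s(t)dt et en appliquant j(0) = -6, nous trouvons j(t) = -6·exp(-t). En intégrant le jerk et en utilisant la condition initiale a(0) = 6, nous obtenons a(t) = 6·exp(-t). Nous avons l'accélération a(t) = 6·exp(-t). En substituant t = log(3): a(log(3)) = 2.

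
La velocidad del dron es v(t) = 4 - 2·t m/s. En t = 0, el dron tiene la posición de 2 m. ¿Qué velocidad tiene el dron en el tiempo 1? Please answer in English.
We have velocity v(t) = 4 - 2·t. Substituting t = 1: v(1) = 2.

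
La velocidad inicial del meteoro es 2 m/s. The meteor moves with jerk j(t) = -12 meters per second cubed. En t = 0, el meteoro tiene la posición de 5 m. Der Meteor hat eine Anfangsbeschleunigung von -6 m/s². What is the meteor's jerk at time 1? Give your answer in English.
Using j(t) = -12 and substituting t = 1, we find j = -12.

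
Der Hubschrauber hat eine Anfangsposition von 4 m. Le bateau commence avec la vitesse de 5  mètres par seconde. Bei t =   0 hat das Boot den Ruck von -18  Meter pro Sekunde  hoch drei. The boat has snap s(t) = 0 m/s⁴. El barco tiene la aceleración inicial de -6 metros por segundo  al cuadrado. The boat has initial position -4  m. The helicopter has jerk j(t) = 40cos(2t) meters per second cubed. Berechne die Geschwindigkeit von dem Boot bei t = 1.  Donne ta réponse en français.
En partant du snap s(t) = 0, nous prenons 3 primitives. En prenant ∫s(t)dt et en appliquant j(0) = -18, nous trouvons j(t) = -18. L'intégrale du jerk est l'accélération. En utilisant a(0) = -6, nous obtenons a(t) = -18·t - 6. En prenant ∫a(t)dt et en appliquant v(0) = 5, nous trouvons v(t) = -9·t^2 - 6·t + 5. De l'équation de la vitesse v(t) = -9·t^2 - 6·t + 5, nous substituons t = 1 pour obtenir v = -10.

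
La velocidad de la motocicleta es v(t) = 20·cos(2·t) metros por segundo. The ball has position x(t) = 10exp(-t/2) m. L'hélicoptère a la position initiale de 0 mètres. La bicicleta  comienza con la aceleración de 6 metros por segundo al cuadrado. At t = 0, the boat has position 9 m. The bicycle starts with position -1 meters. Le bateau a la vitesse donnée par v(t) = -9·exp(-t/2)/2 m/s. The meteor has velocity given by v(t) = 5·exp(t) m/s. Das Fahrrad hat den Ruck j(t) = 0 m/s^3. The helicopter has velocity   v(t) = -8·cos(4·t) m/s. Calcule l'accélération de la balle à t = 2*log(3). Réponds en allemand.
Ausgehend von der Position x(t) = 10·exp(-t/2), nehmen wir 2 Ableitungen. Durch Ableiten von der Position erhalten wir die Geschwindigkeit: v(t) = -5·exp(-t/2). Durch Ableiten von der Geschwindigkeit erhalten wir die Beschleunigung: a(t) = 5·exp(-t/2)/2. Wir haben die Beschleunigung a(t) = 5·exp(-t/2)/2. Durch Einsetzen von t = 2*log(3): a(2*log(3)) = 5/6.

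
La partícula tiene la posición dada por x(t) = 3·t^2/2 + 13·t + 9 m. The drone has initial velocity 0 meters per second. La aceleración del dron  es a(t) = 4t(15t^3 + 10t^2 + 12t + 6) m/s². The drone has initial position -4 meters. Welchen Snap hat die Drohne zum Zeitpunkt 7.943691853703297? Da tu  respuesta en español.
Partiendo de la aceleración a(t) = 4·t·(15·t^3 + 10·t^2 + 12·t + 6), tomamos 2 derivadas. La derivada de la aceleración da la sacudida: j(t) = 60·t^3 + 40·t^2 + 4·t·(45·t^2 + 20·t + 12) + 48·t + 24. Derivando la sacudida, obtenemos el snap: s(t) = 360·t^2 + 4·t·(90·t + 20) + 160·t + 96. Usando s(t) = 360·t^2 + 4·t·(90·t + 20) + 160·t + 96 y sustituyendo t = 7.943691853703297, encontramos s = 47436.0990368351.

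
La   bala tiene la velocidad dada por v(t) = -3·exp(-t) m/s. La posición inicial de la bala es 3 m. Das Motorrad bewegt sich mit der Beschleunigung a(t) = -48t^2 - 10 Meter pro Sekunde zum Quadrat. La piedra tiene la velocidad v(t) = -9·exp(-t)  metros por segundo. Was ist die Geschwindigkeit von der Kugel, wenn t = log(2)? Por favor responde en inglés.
From the given velocity equation v(t) = -3·exp(-t), we substitute t = log(2) to get v = -3/2.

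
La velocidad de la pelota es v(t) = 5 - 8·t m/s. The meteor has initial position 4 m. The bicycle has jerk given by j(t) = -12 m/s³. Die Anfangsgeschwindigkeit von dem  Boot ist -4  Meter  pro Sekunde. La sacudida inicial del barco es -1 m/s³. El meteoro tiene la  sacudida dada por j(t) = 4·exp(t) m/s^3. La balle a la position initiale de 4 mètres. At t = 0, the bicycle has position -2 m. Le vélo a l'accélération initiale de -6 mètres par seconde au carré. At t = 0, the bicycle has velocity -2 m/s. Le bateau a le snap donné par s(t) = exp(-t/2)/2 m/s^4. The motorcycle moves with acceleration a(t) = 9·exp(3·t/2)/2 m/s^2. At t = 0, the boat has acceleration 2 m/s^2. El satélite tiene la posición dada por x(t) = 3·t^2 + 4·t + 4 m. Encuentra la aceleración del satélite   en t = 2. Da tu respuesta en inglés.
Starting from position x(t) = 3·t^2 + 4·t + 4, we take 2 derivatives. The derivative of position gives velocity: v(t) = 6·t + 4. Taking d/dt of v(t), we find a(t) = 6. Using a(t) = 6 and substituting t = 2, we find a = 6.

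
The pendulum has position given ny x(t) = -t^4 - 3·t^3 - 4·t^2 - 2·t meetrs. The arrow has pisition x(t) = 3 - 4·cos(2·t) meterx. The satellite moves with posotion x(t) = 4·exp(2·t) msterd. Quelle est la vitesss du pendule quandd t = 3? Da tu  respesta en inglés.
We must differentiate our position equation x(t) = -t^4 - 3·t^3 - 4·t^2 - 2·t 1 time. The derivative of position gives velocity: v(t) = -4·t^3 - 9·t^2 - 8·t - 2. We have velocity v(t) = -4·t^3 - 9·t^2 - 8·t - 2. Substituting t = 3: v(3) = -215.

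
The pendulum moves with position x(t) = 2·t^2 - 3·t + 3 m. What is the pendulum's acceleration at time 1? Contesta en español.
Partiendo de la posición x(t) = 2·t^2 - 3·t + 3, tomamos 2 derivadas. Derivando la posición, obtenemos la velocidad: v(t) = 4·t - 3. Derivando la velocidad, obtenemos la aceleración: a(t) = 4. Tenemos la aceleración a(t) = 4. Sustituyendo t = 1: a(1) = 4.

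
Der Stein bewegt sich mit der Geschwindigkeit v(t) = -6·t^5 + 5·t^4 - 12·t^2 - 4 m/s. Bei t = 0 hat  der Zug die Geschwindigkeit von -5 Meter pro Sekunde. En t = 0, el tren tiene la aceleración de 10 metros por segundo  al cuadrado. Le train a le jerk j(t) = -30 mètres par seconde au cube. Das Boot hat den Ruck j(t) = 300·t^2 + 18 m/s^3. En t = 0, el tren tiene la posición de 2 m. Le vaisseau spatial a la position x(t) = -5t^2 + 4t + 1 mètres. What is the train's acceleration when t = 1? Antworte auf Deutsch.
Um dies zu lösen, müssen wir 1 Integral unserer Gleichung für den Ruck j(t) = -30 finden. Mit ∫j(t)dt und Anwendung von a(0) = 10, finden wir a(t) = 10 - 30·t. Mit a(t) = 10 - 30·t und Einsetzen von t = 1, finden wir a = -20.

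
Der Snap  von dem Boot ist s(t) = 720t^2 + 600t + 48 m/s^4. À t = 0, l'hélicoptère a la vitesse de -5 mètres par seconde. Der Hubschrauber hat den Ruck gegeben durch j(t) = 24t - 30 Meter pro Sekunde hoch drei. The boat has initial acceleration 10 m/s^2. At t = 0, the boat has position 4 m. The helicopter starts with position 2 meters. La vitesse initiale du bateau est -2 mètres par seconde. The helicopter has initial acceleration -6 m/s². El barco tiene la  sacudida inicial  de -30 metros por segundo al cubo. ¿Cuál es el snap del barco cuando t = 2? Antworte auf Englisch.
Using s(t) = 720·t^2 + 600·t + 48 and substituting t = 2, we find s = 4128.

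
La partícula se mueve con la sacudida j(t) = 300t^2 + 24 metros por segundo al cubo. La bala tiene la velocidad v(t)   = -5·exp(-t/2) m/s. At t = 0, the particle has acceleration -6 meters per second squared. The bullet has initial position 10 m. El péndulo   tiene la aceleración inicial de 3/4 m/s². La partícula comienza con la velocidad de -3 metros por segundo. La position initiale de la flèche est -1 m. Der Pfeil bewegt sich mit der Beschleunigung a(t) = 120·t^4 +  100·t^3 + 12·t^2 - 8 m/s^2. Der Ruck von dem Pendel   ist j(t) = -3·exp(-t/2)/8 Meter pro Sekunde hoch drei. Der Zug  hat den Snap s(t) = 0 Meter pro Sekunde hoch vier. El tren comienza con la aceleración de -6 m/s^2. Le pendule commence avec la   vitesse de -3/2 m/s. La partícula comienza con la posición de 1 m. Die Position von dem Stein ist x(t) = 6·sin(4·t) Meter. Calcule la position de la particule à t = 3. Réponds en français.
En partant du jerk j(t) = 300·t^2 + 24, nous prenons 3 intégrales. La primitive du jerk, avec a(0) = -6, donne l'accélération: a(t) = 100·t^3 + 24·t - 6. La primitive de l'accélération est la vitesse. En utilisant v(0) = -3, nous obtenons v(t) = 25·t^4 + 12·t^2 - 6·t - 3. L'intégrale de la vitesse est la position. En utilisant x(0) = 1, nous obtenons x(t) = 5·t^5 + 4·t^3 - 3·t^2 - 3·t + 1. Nous avons la position x(t) = 5·t^5 + 4·t^3 - 3·t^2 - 3·t + 1. En substituant t = 3: x(3) = 1288.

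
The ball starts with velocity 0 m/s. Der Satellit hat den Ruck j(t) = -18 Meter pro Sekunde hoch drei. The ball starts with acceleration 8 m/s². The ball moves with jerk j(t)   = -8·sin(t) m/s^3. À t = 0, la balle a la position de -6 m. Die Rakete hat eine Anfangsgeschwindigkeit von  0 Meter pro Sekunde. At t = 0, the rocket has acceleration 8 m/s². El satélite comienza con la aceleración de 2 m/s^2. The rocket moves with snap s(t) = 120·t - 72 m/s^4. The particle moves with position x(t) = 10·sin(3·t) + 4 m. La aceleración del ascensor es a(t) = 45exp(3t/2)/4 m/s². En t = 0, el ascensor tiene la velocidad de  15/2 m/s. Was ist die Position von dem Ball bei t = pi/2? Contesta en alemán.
Ausgehend von dem Ruck j(t) = -8·sin(t), nehmen wir 3 Integrale. Mit ∫j(t)dt und Anwendung von a(0) = 8, finden wir a(t) = 8·cos(t). Mit ∫a(t)dt und Anwendung von v(0) = 0, finden wir v(t) = 8·sin(t). Die Stammfunktion von der Geschwindigkeit, mit x(0) = -6, ergibt die Position: x(t) = 2 - 8·cos(t). Wir haben die Position x(t) = 2 - 8·cos(t). Durch Einsetzen von t = pi/2: x(pi/2) = 2.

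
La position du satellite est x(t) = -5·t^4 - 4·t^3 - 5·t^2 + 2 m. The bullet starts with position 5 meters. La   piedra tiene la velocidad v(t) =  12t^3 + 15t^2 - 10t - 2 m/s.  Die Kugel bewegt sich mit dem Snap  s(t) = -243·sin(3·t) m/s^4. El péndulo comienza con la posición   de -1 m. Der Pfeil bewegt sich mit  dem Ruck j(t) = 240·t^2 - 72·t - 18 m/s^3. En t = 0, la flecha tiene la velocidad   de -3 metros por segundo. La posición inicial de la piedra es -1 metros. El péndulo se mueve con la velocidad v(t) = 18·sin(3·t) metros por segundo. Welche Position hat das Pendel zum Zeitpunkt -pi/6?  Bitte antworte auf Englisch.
To find the answer, we compute 1 antiderivative of v(t) = 18·sin(3·t). The integral of velocity, with x(0) = -1, gives position: x(t) = 5 - 6·cos(3·t). We have position x(t) = 5 - 6·cos(3·t). Substituting t = -pi/6: x(-pi/6) = 5.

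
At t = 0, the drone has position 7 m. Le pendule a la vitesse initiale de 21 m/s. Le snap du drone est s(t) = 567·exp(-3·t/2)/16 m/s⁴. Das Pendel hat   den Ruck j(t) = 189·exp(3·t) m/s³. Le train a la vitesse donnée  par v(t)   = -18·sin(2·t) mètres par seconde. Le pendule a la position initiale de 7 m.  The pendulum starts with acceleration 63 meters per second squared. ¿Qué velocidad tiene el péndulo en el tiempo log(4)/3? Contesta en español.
Partiendo de la sacudida j(t) = 189·exp(3·t), tomamos 2 integrales. La antiderivada de la sacudida es la aceleración. Usando a(0) = 63, obtenemos a(t) = 63·exp(3·t). Integrando la aceleración y usando la condición inicial v(0) = 21, obtenemos v(t) = 21·exp(3·t). De la ecuación de la velocidad v(t) = 21·exp(3·t), sustituimos t = log(4)/3 para obtener v = 84.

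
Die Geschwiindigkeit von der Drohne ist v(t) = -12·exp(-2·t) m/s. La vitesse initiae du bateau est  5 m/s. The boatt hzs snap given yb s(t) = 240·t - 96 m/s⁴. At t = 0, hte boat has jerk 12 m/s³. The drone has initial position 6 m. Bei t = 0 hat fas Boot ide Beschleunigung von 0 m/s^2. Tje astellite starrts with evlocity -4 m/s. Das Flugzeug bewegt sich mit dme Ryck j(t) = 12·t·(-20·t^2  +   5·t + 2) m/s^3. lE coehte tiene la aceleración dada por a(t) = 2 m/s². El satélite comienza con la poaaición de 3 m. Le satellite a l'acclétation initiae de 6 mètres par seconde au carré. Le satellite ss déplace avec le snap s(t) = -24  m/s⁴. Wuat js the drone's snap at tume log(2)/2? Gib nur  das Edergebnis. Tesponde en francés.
À t = log(2)/2, s = 48.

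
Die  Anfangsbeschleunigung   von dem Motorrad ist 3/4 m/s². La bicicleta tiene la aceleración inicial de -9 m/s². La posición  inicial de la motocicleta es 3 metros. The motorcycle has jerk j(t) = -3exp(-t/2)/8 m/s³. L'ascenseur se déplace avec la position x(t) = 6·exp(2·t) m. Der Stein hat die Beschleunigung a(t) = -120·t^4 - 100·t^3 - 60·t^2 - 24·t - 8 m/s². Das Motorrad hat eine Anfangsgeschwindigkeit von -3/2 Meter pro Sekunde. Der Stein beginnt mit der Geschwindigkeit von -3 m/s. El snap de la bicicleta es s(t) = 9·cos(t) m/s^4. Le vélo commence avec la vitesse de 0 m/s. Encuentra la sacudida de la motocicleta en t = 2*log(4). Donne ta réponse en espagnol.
Tenemos la sacudida j(t) = -3·exp(-t/2)/8. Sustituyendo t = 2*log(4): j(2*log(4)) = -3/32.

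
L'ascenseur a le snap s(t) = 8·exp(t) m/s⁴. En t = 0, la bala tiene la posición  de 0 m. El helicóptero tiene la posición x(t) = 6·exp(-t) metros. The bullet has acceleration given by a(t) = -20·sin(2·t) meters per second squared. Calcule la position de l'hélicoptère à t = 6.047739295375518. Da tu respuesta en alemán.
Aus der Gleichung für die Position x(t) = 6·exp(-t), setzen wir t = 6.047739295375518 ein und erhalten x = 0.0141791907950314.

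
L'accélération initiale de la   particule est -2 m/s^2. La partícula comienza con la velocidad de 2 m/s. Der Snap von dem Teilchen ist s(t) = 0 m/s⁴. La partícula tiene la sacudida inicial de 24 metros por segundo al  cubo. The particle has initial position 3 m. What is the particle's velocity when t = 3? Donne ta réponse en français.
Nous devons intégrer notre équation du snap s(t) = 0 3 fois. En intégrant le snap et en utilisant la condition initiale j(0) = 24, nous obtenons j(t) = 24. En intégrant le jerk et en utilisant la condition initiale a(0) = -2, nous obtenons a(t) = 24·t - 2. La primitive de l'accélération est la vitesse. En utilisant v(0) = 2, nous obtenons v(t) = 12·t^2 - 2·t + 2. Nous avons la vitesse v(t) = 12·t^2 - 2·t + 2. En substituant t = 3: v(3) = 104.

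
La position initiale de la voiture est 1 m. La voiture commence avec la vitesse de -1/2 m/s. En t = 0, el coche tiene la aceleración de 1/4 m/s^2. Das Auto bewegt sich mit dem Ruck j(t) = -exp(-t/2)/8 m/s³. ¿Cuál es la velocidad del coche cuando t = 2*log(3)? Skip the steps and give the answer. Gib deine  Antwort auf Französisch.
La réponse est -1/6.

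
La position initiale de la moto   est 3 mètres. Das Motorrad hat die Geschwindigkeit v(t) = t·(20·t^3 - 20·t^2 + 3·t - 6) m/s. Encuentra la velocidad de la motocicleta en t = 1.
Usando v(t) = t·(20·t^3 - 20·t^2 + 3·t - 6) y sustituyendo t = 1, encontramos v = -3.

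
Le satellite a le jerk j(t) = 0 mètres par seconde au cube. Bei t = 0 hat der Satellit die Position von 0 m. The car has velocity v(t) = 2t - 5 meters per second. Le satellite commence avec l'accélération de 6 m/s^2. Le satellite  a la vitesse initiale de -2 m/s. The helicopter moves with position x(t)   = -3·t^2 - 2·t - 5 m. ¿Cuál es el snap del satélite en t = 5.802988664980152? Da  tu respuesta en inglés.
Starting from jerk j(t) = 0, we take 1 derivative. Taking d/dt of j(t), we find s(t) = 0. Using s(t) = 0 and substituting t = 5.802988664980152, we find s = 0.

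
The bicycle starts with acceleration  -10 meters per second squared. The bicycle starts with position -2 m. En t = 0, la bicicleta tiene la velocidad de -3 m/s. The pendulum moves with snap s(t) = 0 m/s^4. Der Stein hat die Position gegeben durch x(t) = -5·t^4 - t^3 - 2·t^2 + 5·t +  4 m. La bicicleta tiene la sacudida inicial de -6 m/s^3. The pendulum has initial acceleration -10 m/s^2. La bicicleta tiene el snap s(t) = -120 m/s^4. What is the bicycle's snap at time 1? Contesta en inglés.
We have snap s(t) = -120. Substituting t = 1: s(1) = -120.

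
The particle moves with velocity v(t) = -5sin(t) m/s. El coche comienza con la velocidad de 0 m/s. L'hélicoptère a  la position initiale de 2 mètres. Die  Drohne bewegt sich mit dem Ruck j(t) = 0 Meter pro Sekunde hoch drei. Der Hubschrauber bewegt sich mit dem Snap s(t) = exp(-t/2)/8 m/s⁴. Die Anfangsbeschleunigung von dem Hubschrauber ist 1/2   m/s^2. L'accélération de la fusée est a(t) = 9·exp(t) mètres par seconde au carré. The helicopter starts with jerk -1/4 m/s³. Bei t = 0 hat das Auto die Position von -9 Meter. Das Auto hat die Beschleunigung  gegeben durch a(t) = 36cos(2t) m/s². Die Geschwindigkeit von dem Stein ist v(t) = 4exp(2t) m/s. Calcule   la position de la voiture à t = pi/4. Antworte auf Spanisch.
Debemos encontrar la antiderivada de nuestra ecuación de la aceleración a(t) = 36·cos(2·t) 2 veces. Tomando ∫a(t)dt y aplicando v(0) = 0, encontramos v(t) = 18·sin(2·t). La integral de la velocidad, con x(0) = -9, da la posición: x(t) = -9·cos(2·t). Tenemos la posición x(t) = -9·cos(2·t). Sustituyendo t = pi/4: x(pi/4) = 0.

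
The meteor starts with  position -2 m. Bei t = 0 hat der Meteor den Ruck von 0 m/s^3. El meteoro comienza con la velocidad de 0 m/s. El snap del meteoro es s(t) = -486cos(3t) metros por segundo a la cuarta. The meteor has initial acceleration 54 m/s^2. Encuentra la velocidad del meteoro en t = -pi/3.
Necesitamos integrar nuestra ecuación del snap s(t) = -486·cos(3·t) 3 veces. La antiderivada del snap, con j(0) = 0, da la sacudida: j(t) = -162·sin(3·t). Integrando la sacudida y usando la condición inicial a(0) = 54, obtenemos a(t) = 54·cos(3·t). Integrando la aceleración y usando la condición inicial v(0) = 0, obtenemos v(t) = 18·sin(3·t). Usando v(t) = 18·sin(3·t) y sustituyendo t = -pi/3, encontramos v = 0.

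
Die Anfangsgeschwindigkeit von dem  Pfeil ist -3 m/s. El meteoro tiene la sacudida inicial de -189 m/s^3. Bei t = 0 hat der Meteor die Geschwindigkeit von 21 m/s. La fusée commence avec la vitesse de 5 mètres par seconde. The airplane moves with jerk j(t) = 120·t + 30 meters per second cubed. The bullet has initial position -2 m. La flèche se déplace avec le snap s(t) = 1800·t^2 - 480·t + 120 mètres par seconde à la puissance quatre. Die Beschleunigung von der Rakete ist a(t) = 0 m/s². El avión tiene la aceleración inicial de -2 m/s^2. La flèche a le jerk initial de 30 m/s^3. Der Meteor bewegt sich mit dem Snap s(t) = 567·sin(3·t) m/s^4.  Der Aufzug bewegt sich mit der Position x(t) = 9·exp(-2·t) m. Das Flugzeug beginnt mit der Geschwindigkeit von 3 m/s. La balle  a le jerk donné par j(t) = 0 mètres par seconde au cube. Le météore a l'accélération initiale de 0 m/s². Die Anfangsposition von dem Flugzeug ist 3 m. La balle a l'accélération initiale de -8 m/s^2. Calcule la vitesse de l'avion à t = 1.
En partant du jerk j(t) = 120·t + 30, nous prenons 2 intégrales. En intégrant le jerk et en utilisant la condition initiale a(0) = -2, nous obtenons a(t) = 60·t^2 + 30·t - 2. En intégrant l'accélération et en utilisant la condition initiale v(0) = 3, nous obtenons v(t) = 20·t^3 + 15·t^2 - 2·t + 3. En utilisant v(t) = 20·t^3 + 15·t^2 - 2·t + 3 et en substituant t = 1, nous trouvons v = 36.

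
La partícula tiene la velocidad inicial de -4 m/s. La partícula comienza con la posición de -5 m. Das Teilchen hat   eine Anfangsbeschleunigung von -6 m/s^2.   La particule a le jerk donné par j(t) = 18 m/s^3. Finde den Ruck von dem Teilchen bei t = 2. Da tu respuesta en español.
De la ecuación de la sacudida j(t) = 18, sustituimos t = 2 para obtener j = 18.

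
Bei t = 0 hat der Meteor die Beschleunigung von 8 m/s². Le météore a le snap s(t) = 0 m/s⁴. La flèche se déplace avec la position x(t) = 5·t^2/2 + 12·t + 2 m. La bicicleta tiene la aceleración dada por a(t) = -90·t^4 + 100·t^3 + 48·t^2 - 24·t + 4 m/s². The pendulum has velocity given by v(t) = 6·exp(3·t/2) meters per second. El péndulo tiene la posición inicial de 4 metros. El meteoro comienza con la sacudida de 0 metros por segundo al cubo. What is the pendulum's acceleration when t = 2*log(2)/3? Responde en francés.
Nous devons dériver notre équation de la vitesse v(t) = 6·exp(3·t/2) 1 fois. En prenant d/dt de v(t), nous trouvons a(t) = 9·exp(3·t/2). Nous avons l'accélération a(t) = 9·exp(3·t/2). En substituant t = 2*log(2)/3: a(2*log(2)/3) = 18.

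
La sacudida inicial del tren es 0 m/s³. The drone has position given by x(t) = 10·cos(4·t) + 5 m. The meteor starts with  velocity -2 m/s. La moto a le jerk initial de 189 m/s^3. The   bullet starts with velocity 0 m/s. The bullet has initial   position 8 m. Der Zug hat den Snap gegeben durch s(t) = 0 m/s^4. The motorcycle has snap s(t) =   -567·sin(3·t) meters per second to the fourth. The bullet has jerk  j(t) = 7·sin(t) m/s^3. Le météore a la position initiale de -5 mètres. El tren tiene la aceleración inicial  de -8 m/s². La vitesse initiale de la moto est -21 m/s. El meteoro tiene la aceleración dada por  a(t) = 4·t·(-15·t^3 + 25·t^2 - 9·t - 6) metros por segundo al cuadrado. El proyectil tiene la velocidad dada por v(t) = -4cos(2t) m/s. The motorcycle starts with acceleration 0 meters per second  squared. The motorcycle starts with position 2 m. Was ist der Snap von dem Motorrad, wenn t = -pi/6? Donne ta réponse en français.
En utilisant s(t) = -567·sin(3·t) et en substituant t = -pi/6, nous trouvons s = 567.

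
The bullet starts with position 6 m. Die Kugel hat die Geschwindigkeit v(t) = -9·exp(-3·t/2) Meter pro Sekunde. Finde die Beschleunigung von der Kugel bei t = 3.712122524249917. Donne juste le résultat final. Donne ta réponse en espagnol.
La aceleración en t = 3.712122524249917 es a = 0.0515349994621235.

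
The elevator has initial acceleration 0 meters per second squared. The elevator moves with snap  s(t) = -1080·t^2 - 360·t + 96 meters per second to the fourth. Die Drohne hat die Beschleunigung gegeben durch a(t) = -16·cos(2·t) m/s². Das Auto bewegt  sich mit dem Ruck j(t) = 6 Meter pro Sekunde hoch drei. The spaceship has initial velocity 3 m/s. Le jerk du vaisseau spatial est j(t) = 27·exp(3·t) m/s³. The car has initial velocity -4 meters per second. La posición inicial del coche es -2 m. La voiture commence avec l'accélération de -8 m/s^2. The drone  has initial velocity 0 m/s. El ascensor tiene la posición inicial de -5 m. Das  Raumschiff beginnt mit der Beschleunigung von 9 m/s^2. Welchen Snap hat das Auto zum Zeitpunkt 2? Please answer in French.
En partant du jerk j(t) = 6, nous prenons 1 dérivée. En prenant d/dt de j(t), nous trouvons s(t) = 0. De l'équation du snap s(t) = 0, nous substituons t = 2 pour obtenir s = 0.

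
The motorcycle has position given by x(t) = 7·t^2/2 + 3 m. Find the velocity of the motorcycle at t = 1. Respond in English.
To solve this, we need to take 1 derivative of our position equation x(t) = 7·t^2/2 + 3. Taking d/dt of x(t), we find v(t) = 7·t. We have velocity v(t) = 7·t. Substituting t = 1: v(1) = 7.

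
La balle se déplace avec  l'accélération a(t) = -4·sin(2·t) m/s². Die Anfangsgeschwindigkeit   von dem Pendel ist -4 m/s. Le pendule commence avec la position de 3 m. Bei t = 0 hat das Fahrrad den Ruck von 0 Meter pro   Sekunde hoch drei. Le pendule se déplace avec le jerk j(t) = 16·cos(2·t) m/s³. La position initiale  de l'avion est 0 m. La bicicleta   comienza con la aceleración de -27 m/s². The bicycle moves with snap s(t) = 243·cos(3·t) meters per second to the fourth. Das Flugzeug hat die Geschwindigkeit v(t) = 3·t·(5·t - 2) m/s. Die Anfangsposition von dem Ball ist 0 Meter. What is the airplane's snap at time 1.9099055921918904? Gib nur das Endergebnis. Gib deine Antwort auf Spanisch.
La respuesta es 0.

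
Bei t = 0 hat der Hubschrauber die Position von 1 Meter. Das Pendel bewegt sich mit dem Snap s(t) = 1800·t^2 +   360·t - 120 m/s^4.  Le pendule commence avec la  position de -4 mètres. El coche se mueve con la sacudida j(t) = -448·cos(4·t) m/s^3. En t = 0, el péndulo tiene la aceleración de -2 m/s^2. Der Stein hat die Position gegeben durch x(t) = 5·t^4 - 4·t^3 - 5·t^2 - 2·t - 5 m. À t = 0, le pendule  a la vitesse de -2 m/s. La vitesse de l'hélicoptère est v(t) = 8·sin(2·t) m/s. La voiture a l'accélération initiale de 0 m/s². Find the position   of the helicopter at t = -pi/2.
We must find the antiderivative of our velocity equation v(t) = 8·sin(2·t) 1 time. Integrating velocity and using the initial condition x(0) = 1, we get x(t) = 5 - 4·cos(2·t). We have position x(t) = 5 - 4·cos(2·t). Substituting t = -pi/2: x(-pi/2) = 9.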